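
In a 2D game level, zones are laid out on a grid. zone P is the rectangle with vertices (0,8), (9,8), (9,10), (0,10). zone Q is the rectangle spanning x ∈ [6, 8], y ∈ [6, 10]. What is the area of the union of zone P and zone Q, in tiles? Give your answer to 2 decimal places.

22.00

By inclusion–exclusion:
Individual areas: |zone P| = 18, |zone Q| = 8.
|zone P∩zone Q|: x∈[6,8], y∈[8,10] → 2·2 = 4.
|zone P ∪ zone Q| = 26 − 4 = 22.00.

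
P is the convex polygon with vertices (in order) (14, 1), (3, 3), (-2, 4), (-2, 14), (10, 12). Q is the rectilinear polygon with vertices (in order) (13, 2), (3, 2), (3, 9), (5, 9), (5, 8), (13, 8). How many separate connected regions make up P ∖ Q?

P ∖ Q splits into 2 disjoint pieces (area 3.125, area 83.4091).

2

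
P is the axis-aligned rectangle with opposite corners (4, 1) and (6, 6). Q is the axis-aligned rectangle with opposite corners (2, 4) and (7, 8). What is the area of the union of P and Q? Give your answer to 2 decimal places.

By inclusion–exclusion:
Individual areas: |P| = 10, |Q| = 20.
|P∩Q|: x∈[4,6], y∈[4,6] → 2·2 = 4.
|P ∪ Q| = 30 − 4 = 26.00.

26.00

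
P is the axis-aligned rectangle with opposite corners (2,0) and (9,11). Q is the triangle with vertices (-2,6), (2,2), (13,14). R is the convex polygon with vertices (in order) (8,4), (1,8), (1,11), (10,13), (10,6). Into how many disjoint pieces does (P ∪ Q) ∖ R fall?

(P ∪ Q) ∖ R splits into 2 disjoint pieces (area 50.8276, area 2.5091).

2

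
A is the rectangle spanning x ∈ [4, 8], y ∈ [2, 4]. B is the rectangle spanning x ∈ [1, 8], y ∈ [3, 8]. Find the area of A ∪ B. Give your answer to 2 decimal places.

39.00

By inclusion–exclusion:
Individual areas: |A| = 8, |B| = 35.
|A∩B|: x∈[4,8], y∈[3,4] → 4·1 = 4.
|A ∪ B| = 43 − 4 = 39.00.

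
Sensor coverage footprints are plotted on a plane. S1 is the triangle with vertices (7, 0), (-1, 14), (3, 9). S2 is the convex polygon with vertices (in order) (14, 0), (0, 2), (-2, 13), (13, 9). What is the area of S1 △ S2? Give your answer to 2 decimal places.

133.20

|S1| = 8, |S2| = 140.5, |S1∩S2| = 7.6512.
|S1 △ S2| = |S1| + |S2| − 2·|S1∩S2| = 8 + 140.5 − 15.3024 = 133.20.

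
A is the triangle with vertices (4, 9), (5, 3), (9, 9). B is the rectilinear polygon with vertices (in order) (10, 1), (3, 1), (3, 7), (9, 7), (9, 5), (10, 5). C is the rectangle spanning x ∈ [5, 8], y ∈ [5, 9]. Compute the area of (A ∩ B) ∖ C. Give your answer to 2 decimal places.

2.67

|A ∩ B| = 6.6667.
|(A ∩ B) ∩ C| = 4.
|(A ∩ B) ∖ C| = 6.6667 − 4 = 2.67.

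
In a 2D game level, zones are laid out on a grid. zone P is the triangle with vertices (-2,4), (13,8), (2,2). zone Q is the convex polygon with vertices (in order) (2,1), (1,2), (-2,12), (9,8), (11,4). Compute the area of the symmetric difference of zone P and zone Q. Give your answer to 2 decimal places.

61.90

|zone P| = 23, |zone Q| = 77, |zone P∩zone Q| = 19.0486.
|zone P △ zone Q| = |zone P| + |zone Q| − 2·|zone P∩zone Q| = 23 + 77 − 38.0971 = 61.90.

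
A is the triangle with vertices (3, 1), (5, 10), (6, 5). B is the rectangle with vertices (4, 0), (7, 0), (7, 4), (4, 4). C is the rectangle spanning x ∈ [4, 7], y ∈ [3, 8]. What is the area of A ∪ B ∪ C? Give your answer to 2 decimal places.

By inclusion–exclusion:
Individual areas: |A| = 9.5, |B| = 12, |C| = 15.
|A∩B| = 1.0417.
|A∩C| = 6.9056.
|B∩C|: x∈[4,7], y∈[3,4] → 3·1 = 3.
|A∩B∩C| = 0.875.
|A ∪ B ∪ C| = 36.5 − 10.9472 + 0.875 = 26.43.

26.43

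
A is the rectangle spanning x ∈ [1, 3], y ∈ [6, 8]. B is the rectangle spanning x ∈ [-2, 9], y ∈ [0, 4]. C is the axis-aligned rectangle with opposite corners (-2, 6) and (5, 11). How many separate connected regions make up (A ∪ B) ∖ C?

1

(A ∪ B) ∖ C is a single connected region.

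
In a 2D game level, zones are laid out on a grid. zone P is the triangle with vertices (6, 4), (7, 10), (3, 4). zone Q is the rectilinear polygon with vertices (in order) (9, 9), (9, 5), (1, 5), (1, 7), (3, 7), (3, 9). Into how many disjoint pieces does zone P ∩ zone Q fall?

zone P ∩ zone Q is a single connected region.

1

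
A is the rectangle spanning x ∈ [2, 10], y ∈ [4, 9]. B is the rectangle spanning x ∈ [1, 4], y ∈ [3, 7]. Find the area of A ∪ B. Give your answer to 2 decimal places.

By inclusion–exclusion:
Individual areas: |A| = 40, |B| = 12.
|A∩B|: x∈[2,4], y∈[4,7] → 2·3 = 6.
|A ∪ B| = 52 − 6 = 46.00.

46.00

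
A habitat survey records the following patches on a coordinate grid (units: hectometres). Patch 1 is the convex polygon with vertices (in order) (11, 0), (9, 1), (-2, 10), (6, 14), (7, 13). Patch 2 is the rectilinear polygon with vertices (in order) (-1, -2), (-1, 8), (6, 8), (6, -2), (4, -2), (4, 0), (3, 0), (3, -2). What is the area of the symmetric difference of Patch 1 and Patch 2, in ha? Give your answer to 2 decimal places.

116.75

|Patch 1| = 74, |Patch 2| = 68, |Patch 1∩Patch 2| = 12.6263.
|Patch 1 △ Patch 2| = |Patch 1| + |Patch 2| − 2·|Patch 1∩Patch 2| = 74 + 68 − 25.2525 = 116.75.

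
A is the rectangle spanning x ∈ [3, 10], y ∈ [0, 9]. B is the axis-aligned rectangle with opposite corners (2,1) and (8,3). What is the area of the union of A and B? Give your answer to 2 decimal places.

65.00

By inclusion–exclusion:
Individual areas: |A| = 63, |B| = 12.
|A∩B|: x∈[3,8], y∈[1,3] → 5·2 = 10.
|A ∪ B| = 75 − 10 = 65.00.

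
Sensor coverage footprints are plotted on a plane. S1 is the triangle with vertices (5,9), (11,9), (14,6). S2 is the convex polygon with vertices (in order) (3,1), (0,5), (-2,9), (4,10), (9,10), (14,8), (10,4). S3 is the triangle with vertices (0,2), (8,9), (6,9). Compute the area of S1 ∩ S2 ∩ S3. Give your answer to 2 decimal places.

0.96

The intersection is the polygon with vertices (5.778,8.741), (6,9), (8,9), (7.172,8.276).
By the shoelace formula its area is 0.96.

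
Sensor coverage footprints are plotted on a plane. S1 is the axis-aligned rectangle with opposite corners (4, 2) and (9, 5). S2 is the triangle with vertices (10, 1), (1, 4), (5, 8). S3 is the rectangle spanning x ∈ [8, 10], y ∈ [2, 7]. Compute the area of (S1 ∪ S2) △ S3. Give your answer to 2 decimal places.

|S1 ∪ S2| = 27.9143.
|(S1 ∪ S2) ∩ S3| = 3.0571.
|(S1 ∪ S2) △ S3| = 27.9143 + 10 − 6.1143 = 31.80.

31.80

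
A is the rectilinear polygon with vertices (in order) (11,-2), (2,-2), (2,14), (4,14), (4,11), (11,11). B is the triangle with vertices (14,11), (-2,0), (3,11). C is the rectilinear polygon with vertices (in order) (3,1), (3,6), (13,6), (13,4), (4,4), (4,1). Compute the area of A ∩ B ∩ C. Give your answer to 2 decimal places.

The intersection is the polygon with vertices (3,3.438), (3,6), (6.727,6).
By the shoelace formula its area is 4.78.

4.78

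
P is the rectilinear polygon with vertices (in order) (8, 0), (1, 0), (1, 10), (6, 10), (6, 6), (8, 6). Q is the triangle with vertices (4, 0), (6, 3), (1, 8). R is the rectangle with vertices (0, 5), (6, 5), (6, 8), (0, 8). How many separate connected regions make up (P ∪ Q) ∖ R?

2

(P ∪ Q) ∖ R splits into 2 disjoint pieces (area 37, area 10).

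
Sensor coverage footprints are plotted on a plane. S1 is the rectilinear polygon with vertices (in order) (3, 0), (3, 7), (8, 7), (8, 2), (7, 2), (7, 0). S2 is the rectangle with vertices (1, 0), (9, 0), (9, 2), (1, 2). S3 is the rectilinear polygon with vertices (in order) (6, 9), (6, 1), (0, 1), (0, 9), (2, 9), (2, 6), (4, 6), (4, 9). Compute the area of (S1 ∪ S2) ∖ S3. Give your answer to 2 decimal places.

|S1 ∪ S2| = 41.
|(S1 ∪ S2) ∩ S3| = 19.
|(S1 ∪ S2) ∖ S3| = 41 − 19 = 22.00.

22.00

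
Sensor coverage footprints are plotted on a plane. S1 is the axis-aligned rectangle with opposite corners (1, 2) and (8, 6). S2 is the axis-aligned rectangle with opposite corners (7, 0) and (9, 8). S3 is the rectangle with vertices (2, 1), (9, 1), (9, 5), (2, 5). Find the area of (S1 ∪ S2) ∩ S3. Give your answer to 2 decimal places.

The region (S1 ∪ S2) ∩ S3 is the polygon with vertices (9,1), (7,1), (7,2), (2,2), (2,5), (9,5).
By the shoelace formula its area is 23.00.

23.00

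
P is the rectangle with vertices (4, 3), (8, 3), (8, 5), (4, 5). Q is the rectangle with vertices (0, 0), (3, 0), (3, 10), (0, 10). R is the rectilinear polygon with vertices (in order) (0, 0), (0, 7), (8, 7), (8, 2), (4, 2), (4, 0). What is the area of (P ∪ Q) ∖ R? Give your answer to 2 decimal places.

9.00

|P ∪ Q| = 38.
|(P ∪ Q) ∩ R| = 29.
|(P ∪ Q) ∖ R| = 38 − 29 = 9.00.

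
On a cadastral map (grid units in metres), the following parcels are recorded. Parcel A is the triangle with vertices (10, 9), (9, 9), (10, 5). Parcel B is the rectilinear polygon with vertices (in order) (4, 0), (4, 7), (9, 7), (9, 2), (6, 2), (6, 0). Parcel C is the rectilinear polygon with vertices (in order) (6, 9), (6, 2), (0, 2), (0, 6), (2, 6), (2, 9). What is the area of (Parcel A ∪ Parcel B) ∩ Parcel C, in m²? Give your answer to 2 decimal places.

The region (Parcel A ∪ Parcel B) ∩ Parcel C is the polygon with vertices (6,7), (6,2), (4,2), (4,7).
By the shoelace formula its area is 10.00.

10.00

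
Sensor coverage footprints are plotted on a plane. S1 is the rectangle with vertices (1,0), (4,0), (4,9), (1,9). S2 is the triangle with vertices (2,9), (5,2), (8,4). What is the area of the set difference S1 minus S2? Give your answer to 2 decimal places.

|S1| = 27, |S1∩S2| = 3.
|S1 ∖ S2| = |S1| − |S1∩S2| = 27 − 3 = 24.00.

24.00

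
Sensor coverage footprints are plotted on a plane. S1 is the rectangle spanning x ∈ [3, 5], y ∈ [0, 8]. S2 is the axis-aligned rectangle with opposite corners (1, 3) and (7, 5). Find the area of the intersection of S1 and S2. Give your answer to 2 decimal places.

|S1∩S2|: x∈[3,5], y∈[3,5] → 2·2 = 4.

4.00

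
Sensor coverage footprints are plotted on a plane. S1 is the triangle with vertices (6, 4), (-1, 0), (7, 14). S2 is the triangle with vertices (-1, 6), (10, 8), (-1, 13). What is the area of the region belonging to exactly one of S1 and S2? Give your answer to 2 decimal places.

56.24

|S1| = 33, |S2| = 38.5, |S1∩S2| = 7.631.
|S1 △ S2| = |S1| + |S2| − 2·|S1∩S2| = 33 + 38.5 − 15.2619 = 56.24.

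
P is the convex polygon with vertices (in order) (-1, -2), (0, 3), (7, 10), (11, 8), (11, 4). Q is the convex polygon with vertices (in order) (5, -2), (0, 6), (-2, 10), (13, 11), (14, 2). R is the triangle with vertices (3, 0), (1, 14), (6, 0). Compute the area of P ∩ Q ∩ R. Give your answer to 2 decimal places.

11.71

The intersection is the polygon with vertices (3.571,0.286), (2.778,1.556), (2.25,5.25), (3.632,6.632), (5.545,1.273).
By the shoelace formula its area is 11.71.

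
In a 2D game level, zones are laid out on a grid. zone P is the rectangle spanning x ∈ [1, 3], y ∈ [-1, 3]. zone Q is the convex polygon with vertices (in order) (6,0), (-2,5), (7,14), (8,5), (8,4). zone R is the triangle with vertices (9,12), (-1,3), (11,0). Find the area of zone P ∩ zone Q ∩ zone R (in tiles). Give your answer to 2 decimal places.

0.99

The intersection is the polygon with vertices (3,2), (2.667,2.083), (1.2,3), (3,3).
By the shoelace formula its area is 0.99.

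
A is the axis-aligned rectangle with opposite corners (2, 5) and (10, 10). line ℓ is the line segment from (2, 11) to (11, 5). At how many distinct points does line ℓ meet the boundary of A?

The segment meets the boundary at (10,5.667), (3.5,10).

2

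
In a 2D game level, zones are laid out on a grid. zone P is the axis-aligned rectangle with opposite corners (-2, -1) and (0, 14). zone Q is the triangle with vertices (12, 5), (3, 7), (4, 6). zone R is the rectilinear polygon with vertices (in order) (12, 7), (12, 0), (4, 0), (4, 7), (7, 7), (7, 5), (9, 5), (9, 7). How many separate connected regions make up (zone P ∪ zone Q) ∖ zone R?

(zone P ∪ zone Q) ∖ zone R splits into 3 disjoint pieces (area 30, area 0.7778, area 0.3889).

3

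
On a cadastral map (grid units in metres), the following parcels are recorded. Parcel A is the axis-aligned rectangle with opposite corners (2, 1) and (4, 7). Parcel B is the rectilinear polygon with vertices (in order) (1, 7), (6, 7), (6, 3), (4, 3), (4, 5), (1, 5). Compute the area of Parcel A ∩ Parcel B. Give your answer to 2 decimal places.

4.00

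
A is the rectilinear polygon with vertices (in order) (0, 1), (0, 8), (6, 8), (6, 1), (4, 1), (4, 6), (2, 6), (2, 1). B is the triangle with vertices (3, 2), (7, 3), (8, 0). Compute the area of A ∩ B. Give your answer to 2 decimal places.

2.55

The intersection is the polygon with vertices (6,1), (5.5,1), (4,1.6), (4,2.25), (6,2.75).
By the shoelace formula its area is 2.55.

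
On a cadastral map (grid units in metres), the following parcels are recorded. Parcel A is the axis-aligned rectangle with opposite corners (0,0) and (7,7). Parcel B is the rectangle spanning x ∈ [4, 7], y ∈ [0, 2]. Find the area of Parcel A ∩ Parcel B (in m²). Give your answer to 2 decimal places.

6.00

|Parcel A∩Parcel B|: x∈[4,7], y∈[0,2] → 3·2 = 6.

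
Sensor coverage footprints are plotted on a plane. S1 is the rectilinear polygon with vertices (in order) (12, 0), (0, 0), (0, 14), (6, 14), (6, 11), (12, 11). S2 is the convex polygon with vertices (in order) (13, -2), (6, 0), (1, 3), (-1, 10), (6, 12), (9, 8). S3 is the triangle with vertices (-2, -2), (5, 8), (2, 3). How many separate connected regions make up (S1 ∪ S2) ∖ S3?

1

(S1 ∪ S2) ∖ S3 is a single connected region.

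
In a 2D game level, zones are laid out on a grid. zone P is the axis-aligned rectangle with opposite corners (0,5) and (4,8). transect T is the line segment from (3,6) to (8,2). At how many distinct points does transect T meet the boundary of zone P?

1

The segment meets the boundary at (4,5.2).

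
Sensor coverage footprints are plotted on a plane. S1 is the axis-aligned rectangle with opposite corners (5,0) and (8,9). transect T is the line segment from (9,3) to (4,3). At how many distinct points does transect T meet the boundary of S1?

The segment meets the boundary at (5,3), (8,3).

2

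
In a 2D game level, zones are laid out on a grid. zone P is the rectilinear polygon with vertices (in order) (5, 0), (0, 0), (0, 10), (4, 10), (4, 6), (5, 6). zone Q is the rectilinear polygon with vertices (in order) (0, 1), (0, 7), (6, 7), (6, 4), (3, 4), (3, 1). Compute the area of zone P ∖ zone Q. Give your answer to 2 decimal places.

|zone P| = 46, |zone P∩zone Q| = 23.
|zone P ∖ zone Q| = |zone P| − |zone P∩zone Q| = 46 − 23 = 23.00.

23.00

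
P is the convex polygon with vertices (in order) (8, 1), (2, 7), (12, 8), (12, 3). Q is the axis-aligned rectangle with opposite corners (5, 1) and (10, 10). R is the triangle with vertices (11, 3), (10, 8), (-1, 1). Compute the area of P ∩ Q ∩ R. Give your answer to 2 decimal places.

18.21

The intersection is the polygon with vertices (5,4.818), (9.627,7.763), (10,7.8), (10,2.833), (6.714,2.286), (5,4).
By the shoelace formula its area is 18.21.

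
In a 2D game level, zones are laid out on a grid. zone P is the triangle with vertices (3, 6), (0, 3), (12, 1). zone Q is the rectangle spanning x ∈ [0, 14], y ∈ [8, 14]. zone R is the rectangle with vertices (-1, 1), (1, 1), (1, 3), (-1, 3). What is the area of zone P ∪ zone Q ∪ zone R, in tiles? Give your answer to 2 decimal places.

By inclusion–exclusion:
Individual areas: |zone P| = 21, |zone Q| = 84, |zone R| = 4.
|zone P∩zone Q| = 0.
|zone P∩zone R| = 0.0833.
|zone Q∩zone R| = 0 (no overlap).
|zone P∩zone Q∩zone R| = 0.
|zone P ∪ zone Q ∪ zone R| = 109 − 0.0833 + 0 = 108.92.

108.92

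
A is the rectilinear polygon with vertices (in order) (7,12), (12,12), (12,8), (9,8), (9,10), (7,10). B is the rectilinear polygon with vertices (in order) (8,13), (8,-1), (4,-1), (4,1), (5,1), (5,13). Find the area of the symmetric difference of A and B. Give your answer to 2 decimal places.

56.00

|A| = 16, |B| = 44, |A∩B| = 2.
|A △ B| = |A| + |B| − 2·|A∩B| = 16 + 44 − 4 = 56.00.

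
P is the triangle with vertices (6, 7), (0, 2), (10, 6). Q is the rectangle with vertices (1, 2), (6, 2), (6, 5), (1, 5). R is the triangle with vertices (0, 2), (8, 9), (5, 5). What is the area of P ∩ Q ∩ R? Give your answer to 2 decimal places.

1.98

The intersection is the polygon with vertices (5,5), (1,2.6), (1,2.833), (3.6,5).
By the shoelace formula its area is 1.98.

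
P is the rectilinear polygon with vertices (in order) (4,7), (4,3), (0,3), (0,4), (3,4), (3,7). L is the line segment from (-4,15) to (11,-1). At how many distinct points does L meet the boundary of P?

The segment meets the boundary at (4,6.467), (3.5,7).

2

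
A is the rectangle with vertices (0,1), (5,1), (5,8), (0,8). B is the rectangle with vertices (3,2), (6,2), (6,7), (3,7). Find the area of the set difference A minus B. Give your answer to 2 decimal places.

|A∩B|: x∈[3,5], y∈[2,7] → 2·5 = 10.
|A| = 35.
|A ∖ B| = |A| − |A∩B| = 35 − 10 = 25.00.

25.00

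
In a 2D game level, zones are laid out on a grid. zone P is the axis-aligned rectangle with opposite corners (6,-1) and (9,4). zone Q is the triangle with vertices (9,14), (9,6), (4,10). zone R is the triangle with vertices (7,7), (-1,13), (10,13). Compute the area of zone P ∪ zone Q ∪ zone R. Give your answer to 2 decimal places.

53.09

By inclusion–exclusion:
Individual areas: |zone P| = 15, |zone Q| = 20, |zone R| = 33.
|zone P∩zone Q| = 0.
|zone P∩zone R| = 0.
|zone Q∩zone R| = 14.9107.
|zone P∩zone Q∩zone R| = 0.
|zone P ∪ zone Q ∪ zone R| = 68 − 14.9107 + 0 = 53.09.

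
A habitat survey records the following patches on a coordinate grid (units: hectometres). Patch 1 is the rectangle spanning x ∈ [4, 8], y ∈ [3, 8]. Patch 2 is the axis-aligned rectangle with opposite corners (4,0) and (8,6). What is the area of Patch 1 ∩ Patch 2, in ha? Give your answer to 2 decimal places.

|Patch 1∩Patch 2|: x∈[4,8], y∈[3,6] → 4·3 = 12.

12.00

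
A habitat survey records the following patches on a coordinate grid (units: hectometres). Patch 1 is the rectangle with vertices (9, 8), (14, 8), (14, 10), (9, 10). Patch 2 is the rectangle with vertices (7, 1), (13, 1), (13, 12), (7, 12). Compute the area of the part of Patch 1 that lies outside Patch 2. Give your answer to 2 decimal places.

|Patch 1∩Patch 2|: x∈[9,13], y∈[8,10] → 4·2 = 8.
|Patch 1| = 10.
|Patch 1 ∖ Patch 2| = |Patch 1| − |Patch 1∩Patch 2| = 10 − 8 = 2.00.

2.00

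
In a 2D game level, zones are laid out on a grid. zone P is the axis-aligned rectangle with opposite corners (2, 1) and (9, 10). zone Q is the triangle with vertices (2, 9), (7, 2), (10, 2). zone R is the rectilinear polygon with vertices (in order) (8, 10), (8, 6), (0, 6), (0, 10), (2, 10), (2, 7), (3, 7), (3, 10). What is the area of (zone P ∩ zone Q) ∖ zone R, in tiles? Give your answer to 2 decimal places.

|zone P ∩ zone Q| = 10.0625.
|(zone P ∩ zone Q) ∩ zone R| = 1.6661.
|(zone P ∩ zone Q) ∖ zone R| = 10.0625 − 1.6661 = 8.40.

8.40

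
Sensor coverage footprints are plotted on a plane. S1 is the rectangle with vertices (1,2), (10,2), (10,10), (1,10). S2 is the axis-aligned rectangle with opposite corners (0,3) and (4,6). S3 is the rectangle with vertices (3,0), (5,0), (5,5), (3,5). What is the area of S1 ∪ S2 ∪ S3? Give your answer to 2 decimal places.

By inclusion–exclusion:
Individual areas: |S1| = 72, |S2| = 12, |S3| = 10.
|S1∩S2|: x∈[1,4], y∈[3,6] → 3·3 = 9.
|S1∩S3|: x∈[3,5], y∈[2,5] → 2·3 = 6.
|S2∩S3|: x∈[3,4], y∈[3,5] → 1·2 = 2.
|S1∩S2∩S3| = 2.
|S1 ∪ S2 ∪ S3| = 94 − 17 + 2 = 79.00.

79.00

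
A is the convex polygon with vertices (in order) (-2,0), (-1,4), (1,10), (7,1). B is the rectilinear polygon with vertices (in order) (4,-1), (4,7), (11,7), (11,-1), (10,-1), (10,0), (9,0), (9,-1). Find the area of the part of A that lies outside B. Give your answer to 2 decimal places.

37.25

|A| = 44.5, |A∩B| = 7.25.
|A ∖ B| = |A| − |A∩B| = 44.5 − 7.25 = 37.25.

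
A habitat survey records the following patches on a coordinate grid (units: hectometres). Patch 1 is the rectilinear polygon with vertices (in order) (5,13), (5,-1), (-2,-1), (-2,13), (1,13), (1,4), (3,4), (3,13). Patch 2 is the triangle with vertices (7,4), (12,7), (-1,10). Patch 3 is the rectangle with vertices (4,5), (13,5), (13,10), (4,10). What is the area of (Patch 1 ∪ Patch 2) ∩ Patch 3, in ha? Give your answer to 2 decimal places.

21.15

|Patch 1 ∪ Patch 2| = 100.7692.
|(Patch 1 ∪ Patch 2) ∩ Patch 3| = 21.15.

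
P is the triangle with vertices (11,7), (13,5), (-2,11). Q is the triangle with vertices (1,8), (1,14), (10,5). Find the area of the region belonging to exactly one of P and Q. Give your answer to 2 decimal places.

28.83

|P| = 9, |Q| = 27, |P∩Q| = 3.5846.
|P △ Q| = |P| + |Q| − 2·|P∩Q| = 9 + 27 − 7.1692 = 28.83.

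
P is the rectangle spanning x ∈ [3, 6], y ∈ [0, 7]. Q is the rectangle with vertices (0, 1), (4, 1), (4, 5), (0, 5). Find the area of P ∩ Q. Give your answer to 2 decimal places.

4.00

|P∩Q|: x∈[3,4], y∈[1,5] → 1·4 = 4.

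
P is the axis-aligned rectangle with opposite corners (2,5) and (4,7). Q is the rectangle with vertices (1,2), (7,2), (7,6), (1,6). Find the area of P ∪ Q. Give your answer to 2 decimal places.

By inclusion–exclusion:
Individual areas: |P| = 4, |Q| = 24.
|P∩Q|: x∈[2,4], y∈[5,6] → 2·1 = 2.
|P ∪ Q| = 28 − 2 = 26.00.

26.00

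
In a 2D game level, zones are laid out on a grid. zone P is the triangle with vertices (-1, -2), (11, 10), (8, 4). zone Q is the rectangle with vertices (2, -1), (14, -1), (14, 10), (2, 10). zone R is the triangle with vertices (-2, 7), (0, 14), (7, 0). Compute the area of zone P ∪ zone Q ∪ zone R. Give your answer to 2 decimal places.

By inclusion–exclusion:
Individual areas: |zone P| = 18, |zone Q| = 132, |zone R| = 38.5.
|zone P∩zone Q| = 16.5.
|zone P∩zone R| = 2.3622.
|zone Q∩zone R| = 15.2778.
|zone P∩zone Q∩zone R| = 2.3622.
|zone P ∪ zone Q ∪ zone R| = 188.5 − 34.14 + 2.3622 = 156.72.

156.72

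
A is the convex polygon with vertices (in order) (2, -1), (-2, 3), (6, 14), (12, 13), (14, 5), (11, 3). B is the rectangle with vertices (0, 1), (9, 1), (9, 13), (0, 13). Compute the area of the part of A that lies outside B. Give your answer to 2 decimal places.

54.50

|A| = 142, |A∩B| = 87.4975.
|A ∖ B| = |A| − |A∩B| = 142 − 87.4975 = 54.50.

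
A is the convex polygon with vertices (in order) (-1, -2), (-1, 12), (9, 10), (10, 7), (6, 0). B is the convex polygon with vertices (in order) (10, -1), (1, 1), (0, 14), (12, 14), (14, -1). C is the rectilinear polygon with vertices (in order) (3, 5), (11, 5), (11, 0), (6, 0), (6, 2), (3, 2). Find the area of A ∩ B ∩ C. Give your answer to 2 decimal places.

The intersection is the polygon with vertices (6,0), (6,2), (3,2), (3,5), (8.857,5).
By the shoelace formula its area is 16.14.

16.14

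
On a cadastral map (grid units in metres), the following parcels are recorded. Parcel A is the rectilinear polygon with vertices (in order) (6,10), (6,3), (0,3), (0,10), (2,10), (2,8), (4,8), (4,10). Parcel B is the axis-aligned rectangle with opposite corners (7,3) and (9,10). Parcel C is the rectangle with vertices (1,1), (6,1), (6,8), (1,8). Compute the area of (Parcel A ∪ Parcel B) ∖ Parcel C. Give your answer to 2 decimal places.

27.00

|Parcel A ∪ Parcel B| = 52.
|(Parcel A ∪ Parcel B) ∩ Parcel C| = 25.
|(Parcel A ∪ Parcel B) ∖ Parcel C| = 52 − 25 = 27.00.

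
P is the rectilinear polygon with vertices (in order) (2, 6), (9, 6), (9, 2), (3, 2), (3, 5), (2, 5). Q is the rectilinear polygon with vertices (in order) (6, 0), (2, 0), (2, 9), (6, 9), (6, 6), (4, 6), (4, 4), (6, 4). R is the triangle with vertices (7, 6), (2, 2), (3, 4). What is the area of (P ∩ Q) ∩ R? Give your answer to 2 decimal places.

The region (P ∩ Q) ∩ R is the polygon with vertices (4,4), (4.5,4), (3,2.8), (3,4), (4,4.5).
By the shoelace formula its area is 1.15.

1.15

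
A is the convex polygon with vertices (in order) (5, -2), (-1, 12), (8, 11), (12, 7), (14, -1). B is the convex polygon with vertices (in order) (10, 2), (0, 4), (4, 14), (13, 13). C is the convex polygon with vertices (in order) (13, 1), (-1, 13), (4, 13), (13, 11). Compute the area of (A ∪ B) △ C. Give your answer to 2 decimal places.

110.12

|A ∪ B| = 163.3159.
|(A ∪ B) ∩ C| = 64.0962.
|(A ∪ B) △ C| = 163.3159 + 75 − 128.1924 = 110.12.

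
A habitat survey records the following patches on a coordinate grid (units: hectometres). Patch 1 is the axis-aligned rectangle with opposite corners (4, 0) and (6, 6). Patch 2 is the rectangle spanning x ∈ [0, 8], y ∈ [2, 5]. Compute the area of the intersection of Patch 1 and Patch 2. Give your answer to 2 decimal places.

6.00

|Patch 1∩Patch 2|: x∈[4,6], y∈[2,5] → 2·3 = 6.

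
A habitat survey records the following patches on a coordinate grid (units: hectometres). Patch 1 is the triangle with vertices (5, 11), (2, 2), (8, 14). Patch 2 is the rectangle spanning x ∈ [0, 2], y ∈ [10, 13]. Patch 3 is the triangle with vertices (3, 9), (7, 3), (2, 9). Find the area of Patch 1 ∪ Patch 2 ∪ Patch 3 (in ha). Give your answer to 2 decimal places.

17.53

By inclusion–exclusion:
Individual areas: |Patch 1| = 9, |Patch 2| = 6, |Patch 3| = 3.
|Patch 1∩Patch 2| = 0.
|Patch 1∩Patch 3| = 0.4707.
|Patch 2∩Patch 3| = 0.
|Patch 1∩Patch 2∩Patch 3| = 0.
|Patch 1 ∪ Patch 2 ∪ Patch 3| = 18 − 0.4707 + 0 = 17.53.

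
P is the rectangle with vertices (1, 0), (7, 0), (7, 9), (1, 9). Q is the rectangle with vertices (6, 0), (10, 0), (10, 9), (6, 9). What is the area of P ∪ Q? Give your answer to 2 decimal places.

By inclusion–exclusion:
Individual areas: |P| = 54, |Q| = 36.
|P∩Q|: x∈[6,7], y∈[0,9] → 1·9 = 9.
|P ∪ Q| = 90 − 9 = 81.00.

81.00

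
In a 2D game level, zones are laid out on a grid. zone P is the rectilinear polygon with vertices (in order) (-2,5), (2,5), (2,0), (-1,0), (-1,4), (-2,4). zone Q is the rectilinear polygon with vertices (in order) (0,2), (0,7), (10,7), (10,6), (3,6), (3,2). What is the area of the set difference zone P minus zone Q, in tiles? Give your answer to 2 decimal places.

|zone P| = 16, |zone P∩zone Q| = 6.
|zone P ∖ zone Q| = |zone P| − |zone P∩zone Q| = 16 − 6 = 10.00.

10.00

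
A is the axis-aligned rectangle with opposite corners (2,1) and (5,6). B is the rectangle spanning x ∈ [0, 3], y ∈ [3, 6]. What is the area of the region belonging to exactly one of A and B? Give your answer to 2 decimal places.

18.00

|A∩B|: x∈[2,3], y∈[3,6] → 1·3 = 3.
|A △ B| = |A| + |B| − 2·|A∩B| = 15 + 9 − 6 = 18.00.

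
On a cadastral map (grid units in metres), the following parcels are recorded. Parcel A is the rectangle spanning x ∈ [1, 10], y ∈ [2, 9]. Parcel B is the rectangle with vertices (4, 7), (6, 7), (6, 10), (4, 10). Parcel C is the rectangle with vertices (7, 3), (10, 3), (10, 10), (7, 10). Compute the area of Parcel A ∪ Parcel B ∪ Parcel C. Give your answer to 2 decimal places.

68.00

By inclusion–exclusion:
Individual areas: |Parcel A| = 63, |Parcel B| = 6, |Parcel C| = 21.
|Parcel A∩Parcel B|: x∈[4,6], y∈[7,9] → 2·2 = 4.
|Parcel A∩Parcel C|: x∈[7,10], y∈[3,9] → 3·6 = 18.
|Parcel B∩Parcel C| = 0 (no overlap).
|Parcel A∩Parcel B∩Parcel C| = 0.
|Parcel A ∪ Parcel B ∪ Parcel C| = 90 − 22 + 0 = 68.00.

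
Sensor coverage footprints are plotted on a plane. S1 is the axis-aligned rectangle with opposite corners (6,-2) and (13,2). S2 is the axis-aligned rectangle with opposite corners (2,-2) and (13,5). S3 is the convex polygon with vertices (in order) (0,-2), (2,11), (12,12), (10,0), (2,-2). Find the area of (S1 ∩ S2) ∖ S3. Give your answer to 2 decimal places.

|S1 ∩ S2| = 28.
|(S1 ∩ S2) ∩ S3| = 10.3333.
|(S1 ∩ S2) ∖ S3| = 28 − 10.3333 = 17.67.

17.67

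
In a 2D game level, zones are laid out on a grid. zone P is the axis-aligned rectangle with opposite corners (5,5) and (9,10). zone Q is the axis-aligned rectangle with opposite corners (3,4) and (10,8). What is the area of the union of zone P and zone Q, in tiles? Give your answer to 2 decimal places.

36.00

By inclusion–exclusion:
Individual areas: |zone P| = 20, |zone Q| = 28.
|zone P∩zone Q|: x∈[5,9], y∈[5,8] → 4·3 = 12.
|zone P ∪ zone Q| = 48 − 12 = 36.00.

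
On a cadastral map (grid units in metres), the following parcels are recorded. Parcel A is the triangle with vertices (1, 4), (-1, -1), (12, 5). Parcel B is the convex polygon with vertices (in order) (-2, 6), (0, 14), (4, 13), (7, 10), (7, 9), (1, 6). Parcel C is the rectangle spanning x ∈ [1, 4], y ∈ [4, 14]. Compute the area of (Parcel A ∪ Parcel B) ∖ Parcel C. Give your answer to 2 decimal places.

|Parcel A ∪ Parcel B| = 72.
|(Parcel A ∪ Parcel B) ∩ Parcel C| = 20.2841.
|(Parcel A ∪ Parcel B) ∖ Parcel C| = 72 − 20.2841 = 51.72.

51.72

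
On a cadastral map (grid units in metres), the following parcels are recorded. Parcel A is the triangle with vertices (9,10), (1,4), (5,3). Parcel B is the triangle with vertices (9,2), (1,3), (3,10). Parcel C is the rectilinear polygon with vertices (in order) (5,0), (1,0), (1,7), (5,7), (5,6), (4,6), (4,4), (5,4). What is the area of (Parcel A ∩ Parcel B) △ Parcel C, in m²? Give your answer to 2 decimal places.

25.07

|Parcel A ∩ Parcel B| = 10.9699.
|(Parcel A ∩ Parcel B) ∩ Parcel C| = 5.9515.
|(Parcel A ∩ Parcel B) △ Parcel C| = 10.9699 + 26 − 11.903 = 25.07.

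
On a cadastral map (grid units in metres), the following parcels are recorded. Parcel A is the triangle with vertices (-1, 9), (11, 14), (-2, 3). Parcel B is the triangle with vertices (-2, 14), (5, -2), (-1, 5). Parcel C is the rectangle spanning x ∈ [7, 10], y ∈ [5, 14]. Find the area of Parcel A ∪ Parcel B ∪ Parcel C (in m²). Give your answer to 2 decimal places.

72.06

By inclusion–exclusion:
Individual areas: |Parcel A| = 33.5, |Parcel B| = 23.5, |Parcel C| = 27.
|Parcel A∩Parcel B| = 8.723.
|Parcel A∩Parcel C| = 3.2212.
|Parcel B∩Parcel C| = 0.
|Parcel A∩Parcel B∩Parcel C| = 0.
|Parcel A ∪ Parcel B ∪ Parcel C| = 84 − 11.9441 + 0 = 72.06.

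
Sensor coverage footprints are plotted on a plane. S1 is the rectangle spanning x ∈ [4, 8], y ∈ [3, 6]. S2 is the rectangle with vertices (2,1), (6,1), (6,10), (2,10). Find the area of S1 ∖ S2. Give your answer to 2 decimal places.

|S1∩S2|: x∈[4,6], y∈[3,6] → 2·3 = 6.
|S1| = 12.
|S1 ∖ S2| = |S1| − |S1∩S2| = 12 − 6 = 6.00.

6.00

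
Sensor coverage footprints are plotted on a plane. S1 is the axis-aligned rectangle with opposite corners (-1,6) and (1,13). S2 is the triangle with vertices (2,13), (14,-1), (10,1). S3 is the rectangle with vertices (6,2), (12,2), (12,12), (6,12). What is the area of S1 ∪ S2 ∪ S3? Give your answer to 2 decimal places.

By inclusion–exclusion:
Individual areas: |S1| = 14, |S2| = 16, |S3| = 60.
|S1∩S2| = 0.
|S1∩S3| = 0 (no overlap).
|S2∩S3| = 8.8571.
|S1∩S2∩S3| = 0.
|S1 ∪ S2 ∪ S3| = 90 − 8.8571 + 0 = 81.14.

81.14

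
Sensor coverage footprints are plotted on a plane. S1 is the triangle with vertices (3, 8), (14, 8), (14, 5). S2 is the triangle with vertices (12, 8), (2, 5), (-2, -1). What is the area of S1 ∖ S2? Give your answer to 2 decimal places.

|S1| = 16.5, |S1∩S2| = 1.9696.
|S1 ∖ S2| = |S1| − |S1∩S2| = 16.5 − 1.9696 = 14.53.

14.53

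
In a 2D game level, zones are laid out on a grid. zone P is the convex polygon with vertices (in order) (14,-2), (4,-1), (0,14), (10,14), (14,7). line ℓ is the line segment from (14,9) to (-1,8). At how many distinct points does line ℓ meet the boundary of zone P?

2

The segment meets the boundary at (1.555,8.17), (12.899,8.927).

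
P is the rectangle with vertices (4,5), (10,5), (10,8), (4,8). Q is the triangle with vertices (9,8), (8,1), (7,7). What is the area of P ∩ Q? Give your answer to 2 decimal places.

The intersection is the polygon with vertices (7.333,5), (7,7), (9,8), (8.571,5).
By the shoelace formula its area is 4.02.

4.02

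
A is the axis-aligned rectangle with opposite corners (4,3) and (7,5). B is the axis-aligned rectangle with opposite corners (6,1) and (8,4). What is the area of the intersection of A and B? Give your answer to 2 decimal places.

1.00

|A∩B|: x∈[6,7], y∈[3,4] → 1·1 = 1.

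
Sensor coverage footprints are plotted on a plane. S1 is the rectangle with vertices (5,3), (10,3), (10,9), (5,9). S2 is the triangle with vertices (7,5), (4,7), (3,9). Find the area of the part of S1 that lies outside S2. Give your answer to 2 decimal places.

29.33

|S1| = 30, |S1∩S2| = 0.6667.
|S1 ∖ S2| = |S1| − |S1∩S2| = 30 − 0.6667 = 29.33.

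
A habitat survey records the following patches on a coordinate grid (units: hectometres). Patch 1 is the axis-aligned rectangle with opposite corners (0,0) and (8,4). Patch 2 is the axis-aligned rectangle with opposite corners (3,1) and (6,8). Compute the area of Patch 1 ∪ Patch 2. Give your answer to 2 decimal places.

By inclusion–exclusion:
Individual areas: |Patch 1| = 32, |Patch 2| = 21.
|Patch 1∩Patch 2|: x∈[3,6], y∈[1,4] → 3·3 = 9.
|Patch 1 ∪ Patch 2| = 53 − 9 = 44.00.

44.00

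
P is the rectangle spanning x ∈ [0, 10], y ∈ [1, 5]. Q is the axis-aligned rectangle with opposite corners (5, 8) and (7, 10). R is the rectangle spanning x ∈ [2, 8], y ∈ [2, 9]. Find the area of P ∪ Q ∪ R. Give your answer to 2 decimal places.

By inclusion–exclusion:
Individual areas: |P| = 40, |Q| = 4, |R| = 42.
|P∩Q| = 0 (no overlap).
|P∩R|: x∈[2,8], y∈[2,5] → 6·3 = 18.
|Q∩R|: x∈[5,7], y∈[8,9] → 2·1 = 2.
|P∩Q∩R| = 0.
|P ∪ Q ∪ R| = 86 − 20 + 0 = 66.00.

66.00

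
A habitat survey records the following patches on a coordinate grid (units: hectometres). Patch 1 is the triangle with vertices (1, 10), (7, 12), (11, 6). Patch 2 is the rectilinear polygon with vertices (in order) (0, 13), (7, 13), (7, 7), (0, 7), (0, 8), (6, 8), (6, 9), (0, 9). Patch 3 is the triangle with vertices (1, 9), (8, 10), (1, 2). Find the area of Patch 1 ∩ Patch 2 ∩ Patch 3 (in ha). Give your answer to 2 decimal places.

The intersection is the polygon with vertices (7,8.857), (6.185,7.926), (6,8), (6,9), (3.5,9), (2.842,9.263), (7,9.857).
By the shoelace formula its area is 2.93.

2.93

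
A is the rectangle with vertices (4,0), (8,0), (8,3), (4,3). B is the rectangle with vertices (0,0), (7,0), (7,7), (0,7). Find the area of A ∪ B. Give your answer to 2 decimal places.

By inclusion–exclusion:
Individual areas: |A| = 12, |B| = 49.
|A∩B|: x∈[4,7], y∈[0,3] → 3·3 = 9.
|A ∪ B| = 61 − 9 = 52.00.

52.00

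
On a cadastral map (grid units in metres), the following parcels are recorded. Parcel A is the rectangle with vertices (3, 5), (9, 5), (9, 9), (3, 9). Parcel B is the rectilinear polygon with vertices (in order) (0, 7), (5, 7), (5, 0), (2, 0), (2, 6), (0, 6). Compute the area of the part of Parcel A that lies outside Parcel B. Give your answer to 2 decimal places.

20.00

|Parcel A| = 24, |Parcel A∩Parcel B| = 4.
|Parcel A ∖ Parcel B| = |Parcel A| − |Parcel A∩Parcel B| = 24 − 4 = 20.00.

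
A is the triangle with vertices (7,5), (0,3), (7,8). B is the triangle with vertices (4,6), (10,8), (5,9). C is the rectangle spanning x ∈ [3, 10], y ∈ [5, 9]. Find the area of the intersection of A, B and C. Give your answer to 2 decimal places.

The intersection is the polygon with vertices (7,7), (4.375,6.125), (7,8).
By the shoelace formula its area is 1.31.

1.31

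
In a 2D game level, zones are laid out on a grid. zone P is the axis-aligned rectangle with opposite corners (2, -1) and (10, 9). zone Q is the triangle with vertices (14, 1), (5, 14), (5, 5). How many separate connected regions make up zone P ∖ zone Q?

2

zone P ∖ zone Q splits into 2 disjoint pieces (area 54.4444, area 1.7094).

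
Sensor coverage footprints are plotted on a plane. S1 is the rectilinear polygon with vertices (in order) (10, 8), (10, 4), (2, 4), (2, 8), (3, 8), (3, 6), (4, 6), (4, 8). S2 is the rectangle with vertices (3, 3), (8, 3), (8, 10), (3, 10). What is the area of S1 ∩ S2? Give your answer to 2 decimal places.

18.00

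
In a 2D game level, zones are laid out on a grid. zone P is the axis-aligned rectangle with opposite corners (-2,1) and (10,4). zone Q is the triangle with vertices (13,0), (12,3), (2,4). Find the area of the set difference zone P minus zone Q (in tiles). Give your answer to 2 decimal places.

|zone P| = 36, |zone P∩zone Q| = 8.4364.
|zone P ∖ zone Q| = |zone P| − |zone P∩zone Q| = 36 − 8.4364 = 27.56.

27.56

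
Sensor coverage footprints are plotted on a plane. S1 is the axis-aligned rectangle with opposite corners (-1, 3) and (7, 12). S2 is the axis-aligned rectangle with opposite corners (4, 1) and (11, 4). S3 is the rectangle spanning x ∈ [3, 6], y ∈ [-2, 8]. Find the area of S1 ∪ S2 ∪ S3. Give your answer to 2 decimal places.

By inclusion–exclusion:
Individual areas: |S1| = 72, |S2| = 21, |S3| = 30.
|S1∩S2|: x∈[4,7], y∈[3,4] → 3·1 = 3.
|S1∩S3|: x∈[3,6], y∈[3,8] → 3·5 = 15.
|S2∩S3|: x∈[4,6], y∈[1,4] → 2·3 = 6.
|S1∩S2∩S3| = 2.
|S1 ∪ S2 ∪ S3| = 123 − 24 + 2 = 101.00.

101.00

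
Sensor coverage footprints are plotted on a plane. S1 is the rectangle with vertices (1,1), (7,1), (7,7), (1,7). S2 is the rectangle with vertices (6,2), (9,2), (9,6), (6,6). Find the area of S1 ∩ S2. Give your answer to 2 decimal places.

|S1∩S2|: x∈[6,7], y∈[2,6] → 1·4 = 4.

4.00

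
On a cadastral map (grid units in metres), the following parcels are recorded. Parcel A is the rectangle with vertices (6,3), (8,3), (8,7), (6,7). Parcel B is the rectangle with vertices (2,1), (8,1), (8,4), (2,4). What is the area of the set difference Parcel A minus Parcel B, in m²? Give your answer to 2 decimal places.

|Parcel A∩Parcel B|: x∈[6,8], y∈[3,4] → 2·1 = 2.
|Parcel A| = 8.
|Parcel A ∖ Parcel B| = |Parcel A| − |Parcel A∩Parcel B| = 8 − 2 = 6.00.

6.00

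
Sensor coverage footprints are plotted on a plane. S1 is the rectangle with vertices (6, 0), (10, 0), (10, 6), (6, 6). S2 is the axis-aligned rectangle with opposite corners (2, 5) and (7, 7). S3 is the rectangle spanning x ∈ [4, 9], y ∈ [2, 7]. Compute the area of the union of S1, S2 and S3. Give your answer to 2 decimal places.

By inclusion–exclusion:
Individual areas: |S1| = 24, |S2| = 10, |S3| = 25.
|S1∩S2|: x∈[6,7], y∈[5,6] → 1·1 = 1.
|S1∩S3|: x∈[6,9], y∈[2,6] → 3·4 = 12.
|S2∩S3|: x∈[4,7], y∈[5,7] → 3·2 = 6.
|S1∩S2∩S3| = 1.
|S1 ∪ S2 ∪ S3| = 59 − 19 + 1 = 41.00.

41.00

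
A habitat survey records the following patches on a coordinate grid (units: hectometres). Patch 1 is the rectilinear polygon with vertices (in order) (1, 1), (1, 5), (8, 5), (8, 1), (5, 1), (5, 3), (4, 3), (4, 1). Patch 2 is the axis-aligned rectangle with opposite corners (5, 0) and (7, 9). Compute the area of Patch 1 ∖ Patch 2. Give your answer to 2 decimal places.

|Patch 1| = 26, |Patch 1∩Patch 2| = 8.
|Patch 1 ∖ Patch 2| = |Patch 1| − |Patch 1∩Patch 2| = 26 − 8 = 18.00.

18.00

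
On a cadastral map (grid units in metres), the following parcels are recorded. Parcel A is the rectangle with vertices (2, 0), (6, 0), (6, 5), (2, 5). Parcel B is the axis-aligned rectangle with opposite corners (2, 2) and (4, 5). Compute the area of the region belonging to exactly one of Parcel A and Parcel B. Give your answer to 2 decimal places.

|Parcel A∩Parcel B|: x∈[2,4], y∈[2,5] → 2·3 = 6.
|Parcel A △ Parcel B| = |Parcel A| + |Parcel B| − 2·|Parcel A∩Parcel B| = 20 + 6 − 12 = 14.00.

14.00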